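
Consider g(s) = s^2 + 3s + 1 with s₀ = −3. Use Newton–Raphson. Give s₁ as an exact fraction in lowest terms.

−8/3

g'(s) = 2s + 3.
g(−3) = 1, g'(−3) = −3, so s₁ = (−3) − 1/(−3) = −8/3.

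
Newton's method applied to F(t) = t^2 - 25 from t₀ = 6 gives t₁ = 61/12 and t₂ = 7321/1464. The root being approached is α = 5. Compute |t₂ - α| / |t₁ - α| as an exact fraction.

t₁ - α = 61/12 - 5 = 1/12, so |t₁ - α| = 1/12.
t₂ - α = 7321/1464 - 5 = 1/1464, so |t₂ - α| = 1/1464.
Ratio = (1/1464) / (1/12) = 1/122.

1/122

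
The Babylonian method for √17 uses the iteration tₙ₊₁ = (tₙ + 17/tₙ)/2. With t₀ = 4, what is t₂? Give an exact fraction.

t₁ = (4 + 17/4)/2 = 33/8.
t₂ = (33/8 + 17/(33/8))/2 = 2177/528.

2177/528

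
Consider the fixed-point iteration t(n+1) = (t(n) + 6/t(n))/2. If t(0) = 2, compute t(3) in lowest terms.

4801/1960

t(1) = (2 + 6/2)/2 = 5/2.
t(2) = (5/2 + 6/(5/2))/2 = 49/20.
t(3) = (49/20 + 6/(49/20))/2 = 4801/1960.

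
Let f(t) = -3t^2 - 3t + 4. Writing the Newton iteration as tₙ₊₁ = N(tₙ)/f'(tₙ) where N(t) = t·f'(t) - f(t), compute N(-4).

f'(t) = -6t - 3.
N(t) = t·f'(t) - f(t) = t·(-6t - 3) - (-3t^2 - 3t + 4) = -3t^2 - 4.
N(-4) = -52.

-52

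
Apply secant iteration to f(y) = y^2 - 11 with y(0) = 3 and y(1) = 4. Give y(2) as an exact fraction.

23/7

f(3) = -2, f(4) = 5. y(2) = 4 - 5·(4 - 3)/(5 - (-2)) = 23/7.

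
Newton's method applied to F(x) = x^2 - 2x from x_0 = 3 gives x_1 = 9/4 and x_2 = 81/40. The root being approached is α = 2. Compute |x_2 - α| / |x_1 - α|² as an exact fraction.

2/5

x_1 - α = 9/4 - 2 = 1/4, so |x_1 - α| = 1/4.
x_2 - α = 81/40 - 2 = 1/40, so |x_2 - α| = 1/40.
|x_1 - α|² = 1/16.
Ratio = (1/40) / (1/16) = 2/5.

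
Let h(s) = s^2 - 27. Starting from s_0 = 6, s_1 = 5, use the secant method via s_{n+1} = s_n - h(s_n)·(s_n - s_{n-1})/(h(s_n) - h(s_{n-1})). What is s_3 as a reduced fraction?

h(6) = 9, h(5) = -2. s_2 = 5 - (-2)·(5 - 6)/((-2) - 9) = 57/11.
h(5) = -2, h(57/11) = -18/121. s_3 = (57/11) - (-18/121)·((57/11) - 5)/((-18/121) - (-2)) = 291/56.

291/56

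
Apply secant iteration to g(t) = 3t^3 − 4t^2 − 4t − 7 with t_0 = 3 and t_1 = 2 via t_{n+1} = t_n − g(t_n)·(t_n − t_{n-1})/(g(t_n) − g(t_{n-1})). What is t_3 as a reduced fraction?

g(3) = 26, g(2) = −7. t_2 = 2 − (−7)·(2 − 3)/((−7) − 26) = 73/33.
g(2) = −7, g(73/33) = −35308/11979. t_3 = (73/33) − (−35308/11979)·((73/33) − 2)/((−35308/11979) − (−7)) = 16411/6935.

16411/6935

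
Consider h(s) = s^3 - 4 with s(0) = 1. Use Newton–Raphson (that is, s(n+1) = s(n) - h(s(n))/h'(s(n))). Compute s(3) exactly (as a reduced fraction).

358/225

h'(s) = 3s^2.
h(1) = -3, h'(1) = 3, so s(1) = 1 - (-3)/3 = 2.
h(2) = 4, h'(2) = 12, so s(2) = 2 - 4/12 = 5/3.
h(5/3) = 17/27, h'(5/3) = 25/3, so s(3) = (5/3) - (17/27)/(25/3) = 358/225.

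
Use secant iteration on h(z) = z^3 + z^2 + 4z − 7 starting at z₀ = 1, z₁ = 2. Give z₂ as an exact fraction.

15/14

h(1) = −1, h(2) = 13. z₂ = 2 − 13·(2 − 1)/(13 − (−1)) = 15/14.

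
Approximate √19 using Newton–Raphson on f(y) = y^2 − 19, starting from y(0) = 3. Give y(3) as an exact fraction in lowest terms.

f'(y) = 2y.
f(3) = −10, f'(3) = 6, so y(1) = 3 − (−10)/6 = 14/3.
f(14/3) = 25/9, f'(14/3) = 28/3, so y(2) = (14/3) − (25/9)/(28/3) = 367/84.
f(367/84) = 625/7056, f'(367/84) = 367/42, so y(3) = (367/84) − (625/7056)/(367/42) = 268753/61656.

268753/61656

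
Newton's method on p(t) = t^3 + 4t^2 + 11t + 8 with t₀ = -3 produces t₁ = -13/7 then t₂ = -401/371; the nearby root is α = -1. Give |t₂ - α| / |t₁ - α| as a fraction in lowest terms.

5/53

t₁ - α = -13/7 - (-1) = -13/7 + 1 = -6/7, so |t₁ - α| = 6/7.
t₂ - α = -401/371 - (-1) = -401/371 + 1 = -30/371, so |t₂ - α| = 30/371.
Ratio = (30/371) / (6/7) = 5/53.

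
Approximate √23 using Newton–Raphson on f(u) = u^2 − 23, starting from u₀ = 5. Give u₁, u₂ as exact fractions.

f'(u) = 2u.
f(5) = 2, f'(5) = 10, so u₁ = 5 − 2/10 = 24/5.
f(24/5) = 1/25, f'(24/5) = 48/5, so u₂ = (24/5) − (1/25)/(48/5) = 1151/240.

u₁ = 24/5, u₂ = 1151/240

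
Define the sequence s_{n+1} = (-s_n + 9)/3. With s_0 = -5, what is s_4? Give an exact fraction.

175/81

s_1 = (-(-5) + 9)/3 = 14/3.
s_2 = (-(14/3) + 9)/3 = 13/9.
s_3 = (-(13/9) + 9)/3 = 68/27.
s_4 = (-(68/27) + 9)/3 = 175/81.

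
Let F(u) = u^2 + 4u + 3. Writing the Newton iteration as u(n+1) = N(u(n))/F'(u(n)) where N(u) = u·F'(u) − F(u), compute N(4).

F'(u) = 2u + 4.
N(u) = u·F'(u) − F(u) = u·(2u + 4) − (u^2 + 4u + 3) = u^2 − 3.
N(4) = 13.

13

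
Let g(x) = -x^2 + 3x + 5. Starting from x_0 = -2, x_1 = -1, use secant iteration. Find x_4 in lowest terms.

-1189/997

g(-2) = -5, g(-1) = 1. x_2 = (-1) - 1·((-1) - (-2))/(1 - (-5)) = -7/6.
g(-1) = 1, g(-7/6) = 5/36. x_3 = (-7/6) - (5/36)·((-7/6) - (-1))/((5/36) - 1) = -37/31.
g(-7/6) = 5/36, g(-37/31) = -5/961. x_4 = (-37/31) - (-5/961)·((-37/31) - (-7/6))/((-5/961) - (5/36)) = -1189/997.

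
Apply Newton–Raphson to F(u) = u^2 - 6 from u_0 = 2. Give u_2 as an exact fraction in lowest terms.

49/20

F'(u) = 2u.
F(2) = -2, F'(2) = 4, so u_1 = 2 - (-2)/4 = 5/2.
F(5/2) = 1/4, F'(5/2) = 5, so u_2 = (5/2) - (1/4)/5 = 49/20.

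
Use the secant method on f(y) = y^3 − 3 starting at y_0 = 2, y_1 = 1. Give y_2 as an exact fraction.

f(2) = 5, f(1) = −2. y_2 = 1 − (−2)·(1 − 2)/((−2) − 5) = 9/7.

9/7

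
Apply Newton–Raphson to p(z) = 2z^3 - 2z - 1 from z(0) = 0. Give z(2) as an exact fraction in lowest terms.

-1

p'(z) = 6z^2 - 2.
p(0) = -1, p'(0) = -2, so z(1) = 0 - (-1)/(-2) = -1/2.
p(-1/2) = -1/4, p'(-1/2) = -1/2, so z(2) = (-1/2) - (-1/4)/(-1/2) = -1.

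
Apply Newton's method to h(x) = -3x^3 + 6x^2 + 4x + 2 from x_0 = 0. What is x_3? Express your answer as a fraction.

-9718/16031

h'(x) = -9x^2 + 12x + 4.
h(0) = 2, h'(0) = 4, so x_1 = 0 - 2/4 = -1/2.
h(-1/2) = 15/8, h'(-1/2) = -17/4, so x_2 = (-1/2) - (15/8)/(-17/4) = -1/17.
h(-1/17) = 8775/4913, h'(-1/17) = 943/289, so x_3 = (-1/17) - (8775/4913)/(943/289) = -9718/16031.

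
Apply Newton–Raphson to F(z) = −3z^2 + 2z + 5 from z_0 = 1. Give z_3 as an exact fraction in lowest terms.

F'(z) = −6z + 2.
F(1) = 4, F'(1) = −4, so z_1 = 1 − 4/(−4) = 2.
F(2) = −3, F'(2) = −10, so z_2 = 2 − (−3)/(−10) = 17/10.
F(17/10) = −27/100, F'(17/10) = −41/5, so z_3 = (17/10) − (−27/100)/(−41/5) = 1367/820.

1367/820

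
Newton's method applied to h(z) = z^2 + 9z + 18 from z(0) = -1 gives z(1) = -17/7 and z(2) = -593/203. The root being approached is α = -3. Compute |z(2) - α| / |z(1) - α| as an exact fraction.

4/29

z(1) - α = -17/7 - (-3) = -17/7 + 3 = 4/7, so |z(1) - α| = 4/7.
z(2) - α = -593/203 - (-3) = -593/203 + 3 = 16/203, so |z(2) - α| = 16/203.
Ratio = (16/203) / (4/7) = 4/29.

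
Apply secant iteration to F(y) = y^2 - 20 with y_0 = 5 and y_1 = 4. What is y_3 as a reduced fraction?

F(5) = 5, F(4) = -4. y_2 = 4 - (-4)·(4 - 5)/((-4) - 5) = 40/9.
F(4) = -4, F(40/9) = -20/81. y_3 = (40/9) - (-20/81)·((40/9) - 4)/((-20/81) - (-4)) = 85/19.

85/19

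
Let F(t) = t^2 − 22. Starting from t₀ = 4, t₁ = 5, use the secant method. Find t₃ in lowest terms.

F(4) = −6, F(5) = 3. t₂ = 5 − 3·(5 − 4)/(3 − (−6)) = 14/3.
F(5) = 3, F(14/3) = −2/9. t₃ = (14/3) − (−2/9)·((14/3) − 5)/((−2/9) − 3) = 136/29.

136/29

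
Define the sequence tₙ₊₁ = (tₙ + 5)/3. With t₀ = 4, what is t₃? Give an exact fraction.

23/9

t₁ = (4 + 5)/3 = 3.
t₂ = (3 + 5)/3 = 8/3.
t₃ = ((8/3) + 5)/3 = 23/9.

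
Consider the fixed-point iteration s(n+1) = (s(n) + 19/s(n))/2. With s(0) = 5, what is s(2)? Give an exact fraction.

s(1) = (5 + 19/5)/2 = 22/5.
s(2) = (22/5 + 19/(22/5))/2 = 959/220.

959/220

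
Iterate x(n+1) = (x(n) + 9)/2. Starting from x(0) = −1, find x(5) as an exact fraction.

x(1) = ((−1) + 9)/2 = 4.
x(2) = (4 + 9)/2 = 13/2.
x(3) = ((13/2) + 9)/2 = 31/4.
x(4) = ((31/4) + 9)/2 = 67/8.
x(5) = ((67/8) + 9)/2 = 139/16.

139/16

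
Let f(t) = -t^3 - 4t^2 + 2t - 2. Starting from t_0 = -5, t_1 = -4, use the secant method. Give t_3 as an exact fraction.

f(-5) = 13, f(-4) = -10. t_2 = (-4) - (-10)·((-4) - (-5))/((-10) - 13) = -102/23.
f(-4) = -10, f(-102/23) = -28210/12167. t_3 = (-102/23) - (-28210/12167)·((-102/23) - (-4))/((-28210/12167) - (-10)) = -21337/4673.

-21337/4673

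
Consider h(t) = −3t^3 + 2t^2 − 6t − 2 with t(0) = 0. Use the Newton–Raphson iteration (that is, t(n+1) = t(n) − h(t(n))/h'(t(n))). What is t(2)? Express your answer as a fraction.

h'(t) = −9t^2 + 4t − 6.
h(0) = −2, h'(0) = −6, so t(1) = 0 − (−2)/(−6) = −1/3.
h(−1/3) = 1/3, h'(−1/3) = −25/3, so t(2) = (−1/3) − (1/3)/(−25/3) = −22/75.

−22/75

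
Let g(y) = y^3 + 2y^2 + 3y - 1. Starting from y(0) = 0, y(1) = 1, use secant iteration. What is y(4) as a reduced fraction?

86971/311971

g(0) = -1, g(1) = 5. y(2) = 1 - 5·(1 - 0)/(5 - (-1)) = 1/6.
g(1) = 5, g(1/6) = -95/216. y(3) = (1/6) - (-95/216)·((1/6) - 1)/((-95/216) - 5) = 11/47.
g(1/6) = -95/216, g(11/47) = -18221/103823. y(4) = (11/47) - (-18221/103823)·((11/47) - (1/6))/((-18221/103823) - (-95/216)) = 86971/311971.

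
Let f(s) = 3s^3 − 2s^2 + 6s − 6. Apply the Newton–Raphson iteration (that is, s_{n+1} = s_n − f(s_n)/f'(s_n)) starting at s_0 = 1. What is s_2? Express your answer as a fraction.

f'(s) = 9s^2 − 4s + 6.
f(1) = 1, f'(1) = 11, so s_1 = 1 − 1/11 = 10/11.
f(10/11) = 74/1331, f'(10/11) = 1186/121, so s_2 = (10/11) − (74/1331)/(1186/121) = 5893/6523.

5893/6523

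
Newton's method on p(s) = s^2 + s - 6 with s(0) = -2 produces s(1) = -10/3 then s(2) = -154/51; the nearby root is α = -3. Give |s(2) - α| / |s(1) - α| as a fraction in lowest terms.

s(1) - α = -10/3 - (-3) = -10/3 + 3 = -1/3, so |s(1) - α| = 1/3.
s(2) - α = -154/51 - (-3) = -154/51 + 3 = -1/51, so |s(2) - α| = 1/51.
Ratio = (1/51) / (1/3) = 1/17.

1/17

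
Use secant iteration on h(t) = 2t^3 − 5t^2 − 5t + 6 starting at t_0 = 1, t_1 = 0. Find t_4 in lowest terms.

212448/272101

h(1) = −2, h(0) = 6. t_2 = 0 − 6·(0 − 1)/(6 − (−2)) = 3/4.
h(0) = 6, h(3/4) = 9/32. t_3 = (3/4) − (9/32)·((3/4) − 0)/((9/32) − 6) = 48/61.
h(3/4) = 9/32, h(48/61) = −12690/226981. t_4 = (48/61) − (−12690/226981)·((48/61) − (3/4))/((−12690/226981) − (9/32)) = 212448/272101.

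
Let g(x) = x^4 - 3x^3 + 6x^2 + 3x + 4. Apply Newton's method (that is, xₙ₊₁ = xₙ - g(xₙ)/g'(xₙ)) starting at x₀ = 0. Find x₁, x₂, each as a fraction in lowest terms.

g'(x) = 4x^3 - 9x^2 + 12x + 3.
g(0) = 4, g'(0) = 3, so x₁ = 0 - 4/3 = -4/3.
g(-4/3) = 1696/81, g'(-4/3) = -1039/27, so x₂ = (-4/3) - (1696/81)/(-1039/27) = -820/1039.

x₁ = -4/3, x₂ = -820/1039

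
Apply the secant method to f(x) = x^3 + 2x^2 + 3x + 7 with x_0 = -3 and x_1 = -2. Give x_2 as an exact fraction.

-25/12

f(-3) = -11, f(-2) = 1. x_2 = (-2) - 1·((-2) - (-3))/(1 - (-11)) = -25/12.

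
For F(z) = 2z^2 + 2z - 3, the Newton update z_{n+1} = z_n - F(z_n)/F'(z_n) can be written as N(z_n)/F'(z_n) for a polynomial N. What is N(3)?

21

F'(z) = 4z + 2.
N(z) = z·F'(z) - F(z) = z·(4z + 2) - (2z^2 + 2z - 3) = 2z^2 + 3.
N(3) = 21.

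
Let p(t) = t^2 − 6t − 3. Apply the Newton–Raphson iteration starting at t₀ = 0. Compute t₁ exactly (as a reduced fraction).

p'(t) = 2t − 6.
p(0) = −3, p'(0) = −6, so t₁ = 0 − (−3)/(−6) = −1/2.

−1/2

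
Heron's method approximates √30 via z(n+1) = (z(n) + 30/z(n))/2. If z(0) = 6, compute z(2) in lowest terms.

241/44

z(1) = (6 + 30/6)/2 = 11/2.
z(2) = (11/2 + 30/(11/2))/2 = 241/44.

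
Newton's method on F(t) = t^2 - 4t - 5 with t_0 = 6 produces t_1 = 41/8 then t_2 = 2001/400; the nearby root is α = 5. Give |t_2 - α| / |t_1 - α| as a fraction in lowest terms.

t_1 - α = 41/8 - 5 = 1/8, so |t_1 - α| = 1/8.
t_2 - α = 2001/400 - 5 = 1/400, so |t_2 - α| = 1/400.
Ratio = (1/400) / (1/8) = 1/50.

1/50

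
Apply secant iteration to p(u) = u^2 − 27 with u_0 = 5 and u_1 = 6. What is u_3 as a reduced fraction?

213/41

p(5) = −2, p(6) = 9. u_2 = 6 − 9·(6 − 5)/(9 − (−2)) = 57/11.
p(6) = 9, p(57/11) = −18/121. u_3 = (57/11) − (−18/121)·((57/11) − 6)/((−18/121) − 9) = 213/41.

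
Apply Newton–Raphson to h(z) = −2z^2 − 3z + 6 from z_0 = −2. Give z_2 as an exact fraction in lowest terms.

−542/205

h'(z) = −4z − 3.
h(−2) = 4, h'(−2) = 5, so z_1 = (−2) − 4/5 = −14/5.
h(−14/5) = −32/25, h'(−14/5) = 41/5, so z_2 = (−14/5) − (−32/25)/(41/5) = −542/205.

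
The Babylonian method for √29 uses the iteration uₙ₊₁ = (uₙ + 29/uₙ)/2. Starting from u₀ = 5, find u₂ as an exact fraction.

u₁ = (5 + 29/5)/2 = 27/5.
u₂ = (27/5 + 29/(27/5))/2 = 727/135.

727/135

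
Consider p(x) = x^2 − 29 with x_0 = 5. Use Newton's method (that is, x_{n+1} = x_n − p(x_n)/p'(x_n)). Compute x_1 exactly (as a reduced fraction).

27/5

p'(x) = 2x.
p(5) = −4, p'(5) = 10, so x_1 = 5 − (−4)/10 = 27/5.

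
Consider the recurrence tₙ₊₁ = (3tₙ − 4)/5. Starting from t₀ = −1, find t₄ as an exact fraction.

−1169/625

t₁ = (3·(−1) − 4)/5 = −7/5.
t₂ = (3·(−7/5) − 4)/5 = −41/25.
t₃ = (3·(−41/25) − 4)/5 = −223/125.
t₄ = (3·(−223/125) − 4)/5 = −1169/625.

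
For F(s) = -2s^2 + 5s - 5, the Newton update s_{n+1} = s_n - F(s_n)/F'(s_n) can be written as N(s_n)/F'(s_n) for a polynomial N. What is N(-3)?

-13

F'(s) = -4s + 5.
N(s) = s·F'(s) - F(s) = s·(-4s + 5) - (-2s^2 + 5s - 5) = -2s^2 + 5.
N(-3) = -13.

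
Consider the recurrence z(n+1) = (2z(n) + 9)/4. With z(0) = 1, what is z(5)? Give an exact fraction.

z(1) = (2·1 + 9)/4 = 11/4.
z(2) = (2·(11/4) + 9)/4 = 29/8.
z(3) = (2·(29/8) + 9)/4 = 65/16.
z(4) = (2·(65/16) + 9)/4 = 137/32.
z(5) = (2·(137/32) + 9)/4 = 281/64.

281/64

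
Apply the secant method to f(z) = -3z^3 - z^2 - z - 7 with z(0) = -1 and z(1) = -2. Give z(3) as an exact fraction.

f(-1) = -4, f(-2) = 15. z(2) = (-2) - 15·((-2) - (-1))/(15 - (-4)) = -23/19.
f(-2) = 15, f(-23/19) = -13260/6859. z(3) = (-23/19) - (-13260/6859)·((-23/19) - (-2))/((-13260/6859) - 15) = -3357/2581.

-3357/2581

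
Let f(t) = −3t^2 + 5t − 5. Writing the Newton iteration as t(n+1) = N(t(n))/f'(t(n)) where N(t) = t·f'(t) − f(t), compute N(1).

f'(t) = −6t + 5.
N(t) = t·f'(t) − f(t) = t·(−6t + 5) − (−3t^2 + 5t − 5) = −3t^2 + 5.
N(1) = 2.

2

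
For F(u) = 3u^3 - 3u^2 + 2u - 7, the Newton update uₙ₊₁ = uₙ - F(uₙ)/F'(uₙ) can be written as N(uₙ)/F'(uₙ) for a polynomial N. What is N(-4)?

F'(u) = 9u^2 - 6u + 2.
N(u) = u·F'(u) - F(u) = u·(9u^2 - 6u + 2) - (3u^3 - 3u^2 + 2u - 7) = 6u^3 - 3u^2 + 7.
N(-4) = -425.

-425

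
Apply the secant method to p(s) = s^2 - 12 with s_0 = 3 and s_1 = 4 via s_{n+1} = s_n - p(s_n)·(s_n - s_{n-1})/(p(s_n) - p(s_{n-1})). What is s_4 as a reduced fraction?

724/209

p(3) = -3, p(4) = 4. s_2 = 4 - 4·(4 - 3)/(4 - (-3)) = 24/7.
p(4) = 4, p(24/7) = -12/49. s_3 = (24/7) - (-12/49)·((24/7) - 4)/((-12/49) - 4) = 45/13.
p(24/7) = -12/49, p(45/13) = -3/169. s_4 = (45/13) - (-3/169)·((45/13) - (24/7))/((-3/169) - (-12/49)) = 724/209.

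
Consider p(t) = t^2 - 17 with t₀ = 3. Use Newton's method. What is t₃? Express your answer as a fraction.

25889/6279

p'(t) = 2t.
p(3) = -8, p'(3) = 6, so t₁ = 3 - (-8)/6 = 13/3.
p(13/3) = 16/9, p'(13/3) = 26/3, so t₂ = (13/3) - (16/9)/(26/3) = 161/39.
p(161/39) = 64/1521, p'(161/39) = 322/39, so t₃ = (161/39) - (64/1521)/(322/39) = 25889/6279.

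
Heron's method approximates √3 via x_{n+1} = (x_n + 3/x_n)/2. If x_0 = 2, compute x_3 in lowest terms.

x_1 = (2 + 3/2)/2 = 7/4.
x_2 = (7/4 + 3/(7/4))/2 = 97/56.
x_3 = (97/56 + 3/(97/56))/2 = 18817/10864.

18817/10864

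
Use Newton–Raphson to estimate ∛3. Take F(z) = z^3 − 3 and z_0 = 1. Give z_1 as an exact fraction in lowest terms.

5/3

F'(z) = 3z^2.
F(1) = −2, F'(1) = 3, so z_1 = 1 − (−2)/3 = 5/3.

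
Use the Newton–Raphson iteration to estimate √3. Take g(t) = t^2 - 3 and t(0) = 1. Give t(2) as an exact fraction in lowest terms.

g'(t) = 2t.
g(1) = -2, g'(1) = 2, so t(1) = 1 - (-2)/2 = 2.
g(2) = 1, g'(2) = 4, so t(2) = 2 - 1/4 = 7/4.

7/4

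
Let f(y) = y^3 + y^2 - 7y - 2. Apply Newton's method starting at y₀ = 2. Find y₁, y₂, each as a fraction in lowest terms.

f'(y) = 3y^2 + 2y - 7.
f(2) = -4, f'(2) = 9, so y₁ = 2 - (-4)/9 = 22/9.
f(22/9) = 1072/729, f'(22/9) = 427/27, so y₂ = (22/9) - (1072/729)/(427/27) = 27110/11529.

y₁ = 22/9, y₂ = 27110/11529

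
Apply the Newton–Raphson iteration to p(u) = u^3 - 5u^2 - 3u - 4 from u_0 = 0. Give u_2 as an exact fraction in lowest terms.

p'(u) = 3u^2 - 10u - 3.
p(0) = -4, p'(0) = -3, so u_1 = 0 - (-4)/(-3) = -4/3.
p(-4/3) = -304/27, p'(-4/3) = 47/3, so u_2 = (-4/3) - (-304/27)/(47/3) = -260/423.

-260/423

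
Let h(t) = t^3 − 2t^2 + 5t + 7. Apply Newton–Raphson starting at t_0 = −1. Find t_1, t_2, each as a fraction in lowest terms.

t_1 = −11/12, t_2 = −8831/9666

h'(t) = 3t^2 − 4t + 5.
h(−1) = −1, h'(−1) = 12, so t_1 = (−1) − (−1)/12 = −11/12.
h(−11/12) = −59/1728, h'(−11/12) = 179/16, so t_2 = (−11/12) − (−59/1728)/(179/16) = −8831/9666.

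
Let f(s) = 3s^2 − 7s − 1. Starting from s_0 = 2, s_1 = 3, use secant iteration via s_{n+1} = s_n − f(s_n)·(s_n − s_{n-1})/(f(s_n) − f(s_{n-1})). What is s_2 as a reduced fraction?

f(2) = −3, f(3) = 5. s_2 = 3 − 5·(3 − 2)/(5 − (−3)) = 19/8.

19/8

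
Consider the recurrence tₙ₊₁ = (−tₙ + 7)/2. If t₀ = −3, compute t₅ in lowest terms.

t₁ = (−(−3) + 7)/2 = 5.
t₂ = (−5 + 7)/2 = 1.
t₃ = (−1 + 7)/2 = 3.
t₄ = (−3 + 7)/2 = 2.
t₅ = (−2 + 7)/2 = 5/2.

5/2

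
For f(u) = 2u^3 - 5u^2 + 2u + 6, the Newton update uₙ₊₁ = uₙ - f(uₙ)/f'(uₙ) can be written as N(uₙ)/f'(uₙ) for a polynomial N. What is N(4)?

170

f'(u) = 6u^2 - 10u + 2.
N(u) = u·f'(u) - f(u) = u·(6u^2 - 10u + 2) - (2u^3 - 5u^2 + 2u + 6) = 4u^3 - 5u^2 - 6.
N(4) = 170.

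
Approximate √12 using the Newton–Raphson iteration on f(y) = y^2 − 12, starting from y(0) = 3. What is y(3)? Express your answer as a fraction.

18817/5432

f'(y) = 2y.
f(3) = −3, f'(3) = 6, so y(1) = 3 − (−3)/6 = 7/2.
f(7/2) = 1/4, f'(7/2) = 7, so y(2) = (7/2) − (1/4)/7 = 97/28.
f(97/28) = 1/784, f'(97/28) = 97/14, so y(3) = (97/28) − (1/784)/(97/14) = 18817/5432.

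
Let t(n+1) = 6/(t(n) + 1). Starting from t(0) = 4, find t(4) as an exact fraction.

246/107

t(1) = 6/(4 + 1) = 6/5.
t(2) = 6/(6/5 + 1) = 30/11.
t(3) = 6/(30/11 + 1) = 66/41.
t(4) = 6/(66/41 + 1) = 246/107.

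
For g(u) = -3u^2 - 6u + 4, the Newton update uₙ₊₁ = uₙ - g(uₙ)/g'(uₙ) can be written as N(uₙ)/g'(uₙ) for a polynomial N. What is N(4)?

g'(u) = -6u - 6.
N(u) = u·g'(u) - g(u) = u·(-6u - 6) - (-3u^2 - 6u + 4) = -3u^2 - 4.
N(4) = -52.

-52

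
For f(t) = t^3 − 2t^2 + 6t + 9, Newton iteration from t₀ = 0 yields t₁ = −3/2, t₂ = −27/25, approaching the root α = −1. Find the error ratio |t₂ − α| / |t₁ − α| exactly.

4/25

t₁ − α = −3/2 − (−1) = −3/2 + 1 = −1/2, so |t₁ − α| = 1/2.
t₂ − α = −27/25 − (−1) = −27/25 + 1 = −2/25, so |t₂ − α| = 2/25.
Ratio = (2/25) / (1/2) = 4/25.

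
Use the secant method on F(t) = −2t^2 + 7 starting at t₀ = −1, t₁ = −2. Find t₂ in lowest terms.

F(−1) = 5, F(−2) = −1. t₂ = (−2) − (−1)·((−2) − (−1))/((−1) − 5) = −11/6.

−11/6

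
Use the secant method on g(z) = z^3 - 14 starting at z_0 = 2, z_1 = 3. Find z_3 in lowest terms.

g(2) = -6, g(3) = 13. z_2 = 3 - 13·(3 - 2)/(13 - (-6)) = 44/19.
g(3) = 13, g(44/19) = -10842/6859. z_3 = (44/19) - (-10842/6859)·((44/19) - 3)/((-10842/6859) - 13) = 18386/7693.

18386/7693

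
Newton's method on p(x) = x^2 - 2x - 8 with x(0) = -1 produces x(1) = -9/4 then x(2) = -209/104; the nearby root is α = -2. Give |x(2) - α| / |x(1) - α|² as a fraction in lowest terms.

2/13

x(1) - α = -9/4 - (-2) = -9/4 + 2 = -1/4, so |x(1) - α| = 1/4.
x(2) - α = -209/104 - (-2) = -209/104 + 2 = -1/104, so |x(2) - α| = 1/104.
|x(1) - α|² = 1/16.
Ratio = (1/104) / (1/16) = 2/13.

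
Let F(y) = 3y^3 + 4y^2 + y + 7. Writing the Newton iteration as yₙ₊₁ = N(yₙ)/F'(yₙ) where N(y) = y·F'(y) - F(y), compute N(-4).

F'(y) = 9y^2 + 8y + 1.
N(y) = y·F'(y) - F(y) = y·(9y^2 + 8y + 1) - (3y^3 + 4y^2 + y + 7) = 6y^3 + 4y^2 - 7.
N(-4) = -327.

-327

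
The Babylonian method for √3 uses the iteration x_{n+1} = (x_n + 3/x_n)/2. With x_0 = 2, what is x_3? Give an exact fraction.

x_1 = (2 + 3/2)/2 = 7/4.
x_2 = (7/4 + 3/(7/4))/2 = 97/56.
x_3 = (97/56 + 3/(97/56))/2 = 18817/10864.

18817/10864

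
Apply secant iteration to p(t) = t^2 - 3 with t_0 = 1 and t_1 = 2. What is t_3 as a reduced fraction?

19/11

p(1) = -2, p(2) = 1. t_2 = 2 - 1·(2 - 1)/(1 - (-2)) = 5/3.
p(2) = 1, p(5/3) = -2/9. t_3 = (5/3) - (-2/9)·((5/3) - 2)/((-2/9) - 1) = 19/11.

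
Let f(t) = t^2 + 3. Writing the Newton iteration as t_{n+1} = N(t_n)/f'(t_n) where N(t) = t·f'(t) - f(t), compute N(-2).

f'(t) = 2t.
N(t) = t·f'(t) - f(t) = t·(2t) - (t^2 + 3) = t^2 - 3.
N(-2) = 1.

1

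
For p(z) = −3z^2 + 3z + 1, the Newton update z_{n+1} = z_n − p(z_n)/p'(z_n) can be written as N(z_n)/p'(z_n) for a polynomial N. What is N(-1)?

p'(z) = −6z + 3.
N(z) = z·p'(z) − p(z) = z·(−6z + 3) − (−3z^2 + 3z + 1) = −3z^2 − 1.
N(-1) = −4.

−4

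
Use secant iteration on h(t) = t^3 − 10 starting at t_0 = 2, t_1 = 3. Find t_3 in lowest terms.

h(2) = −2, h(3) = 17. t_2 = 3 − 17·(3 − 2)/(17 − (−2)) = 40/19.
h(3) = 17, h(40/19) = −4590/6859. t_3 = (40/19) − (−4590/6859)·((40/19) − 3)/((−4590/6859) − 17) = 15250/7129.

15250/7129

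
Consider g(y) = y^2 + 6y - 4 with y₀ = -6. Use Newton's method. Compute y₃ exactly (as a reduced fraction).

-25940/3927

g'(y) = 2y + 6.
g(-6) = -4, g'(-6) = -6, so y₁ = (-6) - (-4)/(-6) = -20/3.
g(-20/3) = 4/9, g'(-20/3) = -22/3, so y₂ = (-20/3) - (4/9)/(-22/3) = -218/33.
g(-218/33) = 4/1089, g'(-218/33) = -238/33, so y₃ = (-218/33) - (4/1089)/(-238/33) = -25940/3927.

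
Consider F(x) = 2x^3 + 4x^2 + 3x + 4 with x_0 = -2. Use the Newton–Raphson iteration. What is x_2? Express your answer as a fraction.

F'(x) = 6x^2 + 8x + 3.
F(-2) = -2, F'(-2) = 11, so x_1 = (-2) - (-2)/11 = -20/11.
F(-20/11) = -336/1331, F'(-20/11) = 1003/121, so x_2 = (-20/11) - (-336/1331)/(1003/121) = -19724/11033.

-19724/11033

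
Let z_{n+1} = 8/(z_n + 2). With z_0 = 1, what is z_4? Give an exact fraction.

z_1 = 8/(1 + 2) = 8/3.
z_2 = 8/(8/3 + 2) = 12/7.
z_3 = 8/(12/7 + 2) = 28/13.
z_4 = 8/(28/13 + 2) = 52/27.

52/27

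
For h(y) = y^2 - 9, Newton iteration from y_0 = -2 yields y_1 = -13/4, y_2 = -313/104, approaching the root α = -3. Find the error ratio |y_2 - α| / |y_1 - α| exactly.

y_1 - α = -13/4 - (-3) = -13/4 + 3 = -1/4, so |y_1 - α| = 1/4.
y_2 - α = -313/104 - (-3) = -313/104 + 3 = -1/104, so |y_2 - α| = 1/104.
Ratio = (1/104) / (1/4) = 1/26.

1/26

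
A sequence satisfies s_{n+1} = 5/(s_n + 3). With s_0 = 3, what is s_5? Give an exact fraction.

2060/1731

s_1 = 5/(3 + 3) = 5/6.
s_2 = 5/(5/6 + 3) = 30/23.
s_3 = 5/(30/23 + 3) = 115/99.
s_4 = 5/(115/99 + 3) = 495/412.
s_5 = 5/(495/412 + 3) = 2060/1731.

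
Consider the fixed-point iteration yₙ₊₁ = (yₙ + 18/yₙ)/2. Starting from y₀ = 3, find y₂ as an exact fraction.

17/4

y₁ = (3 + 18/3)/2 = 9/2.
y₂ = (9/2 + 18/(9/2))/2 = 17/4.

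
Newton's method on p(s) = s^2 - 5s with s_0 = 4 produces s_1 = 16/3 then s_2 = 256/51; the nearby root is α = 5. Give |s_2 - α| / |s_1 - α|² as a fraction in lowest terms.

s_1 - α = 16/3 - 5 = 1/3, so |s_1 - α| = 1/3.
s_2 - α = 256/51 - 5 = 1/51, so |s_2 - α| = 1/51.
|s_1 - α|² = 1/9.
Ratio = (1/51) / (1/9) = 3/17.

3/17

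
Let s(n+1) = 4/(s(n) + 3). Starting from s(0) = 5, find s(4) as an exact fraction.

s(1) = 4/(5 + 3) = 1/2.
s(2) = 4/(1/2 + 3) = 8/7.
s(3) = 4/(8/7 + 3) = 28/29.
s(4) = 4/(28/29 + 3) = 116/115.

116/115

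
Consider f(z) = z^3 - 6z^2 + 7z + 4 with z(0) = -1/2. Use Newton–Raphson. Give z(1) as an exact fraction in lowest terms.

f'(z) = 3z^2 - 12z + 7.
f(-1/2) = -9/8, f'(-1/2) = 55/4, so z(1) = (-1/2) - (-9/8)/(55/4) = -23/55.

-23/55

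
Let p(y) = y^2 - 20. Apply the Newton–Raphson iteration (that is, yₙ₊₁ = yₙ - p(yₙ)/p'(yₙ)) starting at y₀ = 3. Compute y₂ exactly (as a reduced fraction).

p'(y) = 2y.
p(3) = -11, p'(3) = 6, so y₁ = 3 - (-11)/6 = 29/6.
p(29/6) = 121/36, p'(29/6) = 29/3, so y₂ = (29/6) - (121/36)/(29/3) = 1561/348.

1561/348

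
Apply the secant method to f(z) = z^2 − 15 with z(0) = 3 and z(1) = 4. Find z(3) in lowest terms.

213/55

f(3) = −6, f(4) = 1. z(2) = 4 − 1·(4 − 3)/(1 − (−6)) = 27/7.
f(4) = 1, f(27/7) = −6/49. z(3) = (27/7) − (−6/49)·((27/7) − 4)/((−6/49) − 1) = 213/55.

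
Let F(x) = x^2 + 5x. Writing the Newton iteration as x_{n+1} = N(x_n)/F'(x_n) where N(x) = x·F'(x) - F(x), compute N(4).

F'(x) = 2x + 5.
N(x) = x·F'(x) - F(x) = x·(2x + 5) - (x^2 + 5x) = x^2.
N(4) = 16.

16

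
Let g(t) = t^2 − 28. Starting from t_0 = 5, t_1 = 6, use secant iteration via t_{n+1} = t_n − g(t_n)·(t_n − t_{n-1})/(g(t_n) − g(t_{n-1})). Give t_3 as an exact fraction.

g(5) = −3, g(6) = 8. t_2 = 6 − 8·(6 − 5)/(8 − (−3)) = 58/11.
g(6) = 8, g(58/11) = −24/121. t_3 = (58/11) − (−24/121)·((58/11) − 6)/((−24/121) − 8) = 164/31.

164/31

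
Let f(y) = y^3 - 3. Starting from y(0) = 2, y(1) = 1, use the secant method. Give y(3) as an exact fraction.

f(2) = 5, f(1) = -2. y(2) = 1 - (-2)·(1 - 2)/((-2) - 5) = 9/7.
f(1) = -2, f(9/7) = -300/343. y(3) = (9/7) - (-300/343)·((9/7) - 1)/((-300/343) - (-2)) = 291/193.

291/193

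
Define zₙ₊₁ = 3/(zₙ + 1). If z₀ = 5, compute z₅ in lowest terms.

6/5

z₁ = 3/(5 + 1) = 1/2.
z₂ = 3/(1/2 + 1) = 2.
z₃ = 3/(2 + 1) = 1.
z₄ = 3/(1 + 1) = 3/2.
z₅ = 3/(3/2 + 1) = 6/5.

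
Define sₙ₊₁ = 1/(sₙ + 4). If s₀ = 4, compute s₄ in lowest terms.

s₁ = 1/(4 + 4) = 1/8.
s₂ = 1/(1/8 + 4) = 8/33.
s₃ = 1/(8/33 + 4) = 33/140.
s₄ = 1/(33/140 + 4) = 140/593.

140/593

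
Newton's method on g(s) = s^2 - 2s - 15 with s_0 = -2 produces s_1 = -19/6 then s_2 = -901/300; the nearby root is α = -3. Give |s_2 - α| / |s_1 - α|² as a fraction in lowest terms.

3/25

s_1 - α = -19/6 - (-3) = -19/6 + 3 = -1/6, so |s_1 - α| = 1/6.
s_2 - α = -901/300 - (-3) = -901/300 + 3 = -1/300, so |s_2 - α| = 1/300.
|s_1 - α|² = 1/36.
Ratio = (1/300) / (1/36) = 3/25.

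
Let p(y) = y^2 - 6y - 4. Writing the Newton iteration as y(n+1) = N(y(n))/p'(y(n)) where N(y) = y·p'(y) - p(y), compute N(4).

20

p'(y) = 2y - 6.
N(y) = y·p'(y) - p(y) = y·(2y - 6) - (y^2 - 6y - 4) = y^2 + 4.
N(4) = 20.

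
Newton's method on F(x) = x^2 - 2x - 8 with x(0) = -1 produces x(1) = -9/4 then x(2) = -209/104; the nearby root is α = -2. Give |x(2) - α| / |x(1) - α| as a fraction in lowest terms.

x(1) - α = -9/4 - (-2) = -9/4 + 2 = -1/4, so |x(1) - α| = 1/4.
x(2) - α = -209/104 - (-2) = -209/104 + 2 = -1/104, so |x(2) - α| = 1/104.
Ratio = (1/104) / (1/4) = 1/26.

1/26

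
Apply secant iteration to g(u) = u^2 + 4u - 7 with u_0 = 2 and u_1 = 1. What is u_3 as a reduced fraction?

29/22

g(2) = 5, g(1) = -2. u_2 = 1 - (-2)·(1 - 2)/((-2) - 5) = 9/7.
g(1) = -2, g(9/7) = -10/49. u_3 = (9/7) - (-10/49)·((9/7) - 1)/((-10/49) - (-2)) = 29/22.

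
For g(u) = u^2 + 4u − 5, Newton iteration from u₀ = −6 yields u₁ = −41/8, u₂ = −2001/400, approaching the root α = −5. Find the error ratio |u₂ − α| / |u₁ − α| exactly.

1/50

u₁ − α = −41/8 − (−5) = −41/8 + 5 = −1/8, so |u₁ − α| = 1/8.
u₂ − α = −2001/400 − (−5) = −2001/400 + 5 = −1/400, so |u₂ − α| = 1/400.
Ratio = (1/400) / (1/8) = 1/50.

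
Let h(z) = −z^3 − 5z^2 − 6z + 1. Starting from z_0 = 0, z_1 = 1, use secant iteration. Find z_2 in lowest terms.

1/12

h(0) = 1, h(1) = −11. z_2 = 1 − (−11)·(1 − 0)/((−11) − 1) = 1/12.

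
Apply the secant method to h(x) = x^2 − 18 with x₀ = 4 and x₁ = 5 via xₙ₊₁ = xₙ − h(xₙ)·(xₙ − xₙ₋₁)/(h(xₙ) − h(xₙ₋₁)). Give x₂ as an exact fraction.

h(4) = −2, h(5) = 7. x₂ = 5 − 7·(5 − 4)/(7 − (−2)) = 38/9.

38/9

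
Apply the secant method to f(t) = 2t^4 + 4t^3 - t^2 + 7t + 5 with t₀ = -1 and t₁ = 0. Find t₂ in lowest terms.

f(-1) = -5, f(0) = 5. t₂ = 0 - 5·(0 - (-1))/(5 - (-5)) = -1/2.

-1/2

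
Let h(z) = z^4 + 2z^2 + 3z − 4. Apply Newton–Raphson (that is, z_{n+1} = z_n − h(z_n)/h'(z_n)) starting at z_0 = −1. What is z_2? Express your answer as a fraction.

h'(z) = 4z^3 + 4z + 3.
h(−1) = −4, h'(−1) = −5, so z_1 = (−1) − (−4)/(−5) = −9/5.
h(−9/5) = 4736/625, h'(−9/5) = −3441/125, so z_2 = (−9/5) − (4736/625)/(−3441/125) = −709/465.

−709/465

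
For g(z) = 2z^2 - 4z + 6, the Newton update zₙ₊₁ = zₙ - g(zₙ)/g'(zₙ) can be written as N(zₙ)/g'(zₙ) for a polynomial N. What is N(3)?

g'(z) = 4z - 4.
N(z) = z·g'(z) - g(z) = z·(4z - 4) - (2z^2 - 4z + 6) = 2z^2 - 6.
N(3) = 12.

12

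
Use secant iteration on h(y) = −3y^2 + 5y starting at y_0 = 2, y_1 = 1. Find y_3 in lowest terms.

9/5

h(2) = −2, h(1) = 2. y_2 = 1 − 2·(1 − 2)/(2 − (−2)) = 3/2.
h(1) = 2, h(3/2) = 3/4. y_3 = (3/2) − (3/4)·((3/2) − 1)/((3/4) − 2) = 9/5.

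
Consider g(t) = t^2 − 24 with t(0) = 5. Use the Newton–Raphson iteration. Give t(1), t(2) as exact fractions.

t(1) = 49/10, t(2) = 4801/980

g'(t) = 2t.
g(5) = 1, g'(5) = 10, so t(1) = 5 − 1/10 = 49/10.
g(49/10) = 1/100, g'(49/10) = 49/5, so t(2) = (49/10) − (1/100)/(49/5) = 4801/980.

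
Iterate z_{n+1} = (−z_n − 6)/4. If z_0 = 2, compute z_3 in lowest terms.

−5/4

z_1 = (−2 − 6)/4 = −2.
z_2 = (−(−2) − 6)/4 = −1.
z_3 = (−(−1) − 6)/4 = −5/4.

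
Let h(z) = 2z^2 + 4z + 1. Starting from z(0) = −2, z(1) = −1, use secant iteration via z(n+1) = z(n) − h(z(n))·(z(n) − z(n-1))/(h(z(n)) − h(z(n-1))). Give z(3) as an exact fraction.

−2

h(−2) = 1, h(−1) = −1. z(2) = (−1) − (−1)·((−1) − (−2))/((−1) − 1) = −3/2.
h(−1) = −1, h(−3/2) = −1/2. z(3) = (−3/2) − (−1/2)·((−3/2) − (−1))/((−1/2) − (−1)) = −2.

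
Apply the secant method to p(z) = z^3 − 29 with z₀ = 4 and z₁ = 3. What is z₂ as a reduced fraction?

113/37

p(4) = 35, p(3) = −2. z₂ = 3 − (−2)·(3 − 4)/((−2) − 35) = 113/37.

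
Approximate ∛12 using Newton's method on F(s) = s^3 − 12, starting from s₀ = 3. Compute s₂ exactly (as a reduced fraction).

F'(s) = 3s^2.
F(3) = 15, F'(3) = 27, so s₁ = 3 − 15/27 = 22/9.
F(22/9) = 1900/729, F'(22/9) = 484/27, so s₂ = (22/9) − (1900/729)/(484/27) = 7511/3267.

7511/3267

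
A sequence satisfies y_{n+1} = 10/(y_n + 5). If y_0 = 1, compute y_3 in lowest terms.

y_1 = 10/(1 + 5) = 5/3.
y_2 = 10/(5/3 + 5) = 3/2.
y_3 = 10/(3/2 + 5) = 20/13.

20/13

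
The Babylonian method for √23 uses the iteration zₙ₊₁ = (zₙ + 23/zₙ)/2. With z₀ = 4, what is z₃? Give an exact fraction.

z₁ = (4 + 23/4)/2 = 39/8.
z₂ = (39/8 + 23/(39/8))/2 = 2993/624.
z₃ = (2993/624 + 23/(2993/624))/2 = 17913697/3735264.

17913697/3735264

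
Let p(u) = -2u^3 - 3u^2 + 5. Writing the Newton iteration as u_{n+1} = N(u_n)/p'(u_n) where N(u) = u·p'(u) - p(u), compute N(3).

p'(u) = -6u^2 - 6u.
N(u) = u·p'(u) - p(u) = u·(-6u^2 - 6u) - (-2u^3 - 3u^2 + 5) = -4u^3 - 3u^2 - 5.
N(3) = -140.

-140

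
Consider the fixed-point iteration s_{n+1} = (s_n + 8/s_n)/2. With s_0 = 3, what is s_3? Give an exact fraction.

s_1 = (3 + 8/3)/2 = 17/6.
s_2 = (17/6 + 8/(17/6))/2 = 577/204.
s_3 = (577/204 + 8/(577/204))/2 = 665857/235416.

665857/235416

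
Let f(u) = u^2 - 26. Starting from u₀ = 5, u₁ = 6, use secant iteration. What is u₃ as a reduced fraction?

f(5) = -1, f(6) = 10. u₂ = 6 - 10·(6 - 5)/(10 - (-1)) = 56/11.
f(6) = 10, f(56/11) = -10/121. u₃ = (56/11) - (-10/121)·((56/11) - 6)/((-10/121) - 10) = 311/61.

311/61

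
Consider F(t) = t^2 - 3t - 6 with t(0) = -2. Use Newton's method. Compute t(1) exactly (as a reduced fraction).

-10/7

F'(t) = 2t - 3.
F(-2) = 4, F'(-2) = -7, so t(1) = (-2) - 4/(-7) = -10/7.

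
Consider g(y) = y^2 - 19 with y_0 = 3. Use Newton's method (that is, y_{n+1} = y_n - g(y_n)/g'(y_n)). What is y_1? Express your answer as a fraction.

g'(y) = 2y.
g(3) = -10, g'(3) = 6, so y_1 = 3 - (-10)/6 = 14/3.

14/3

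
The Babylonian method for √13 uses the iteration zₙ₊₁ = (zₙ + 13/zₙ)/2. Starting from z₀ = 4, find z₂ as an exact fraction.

1673/464

z₁ = (4 + 13/4)/2 = 29/8.
z₂ = (29/8 + 13/(29/8))/2 = 1673/464.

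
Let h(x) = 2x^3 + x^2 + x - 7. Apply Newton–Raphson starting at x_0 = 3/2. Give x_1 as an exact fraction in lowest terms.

13/10

h'(x) = 6x^2 + 2x + 1.
h(3/2) = 7/2, h'(3/2) = 35/2, so x_1 = (3/2) - (7/2)/(35/2) = 13/10.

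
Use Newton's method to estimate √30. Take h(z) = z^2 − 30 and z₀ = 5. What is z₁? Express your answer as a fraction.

h'(z) = 2z.
h(5) = −5, h'(5) = 10, so z₁ = 5 − (−5)/10 = 11/2.

11/2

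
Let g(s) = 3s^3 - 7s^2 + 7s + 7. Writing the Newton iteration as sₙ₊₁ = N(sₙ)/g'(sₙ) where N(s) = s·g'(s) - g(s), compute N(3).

g'(s) = 9s^2 - 14s + 7.
N(s) = s·g'(s) - g(s) = s·(9s^2 - 14s + 7) - (3s^3 - 7s^2 + 7s + 7) = 6s^3 - 7s^2 - 7.
N(3) = 92.

92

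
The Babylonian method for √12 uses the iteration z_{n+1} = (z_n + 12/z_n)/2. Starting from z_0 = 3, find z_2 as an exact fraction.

97/28

z_1 = (3 + 12/3)/2 = 7/2.
z_2 = (7/2 + 12/(7/2))/2 = 97/28.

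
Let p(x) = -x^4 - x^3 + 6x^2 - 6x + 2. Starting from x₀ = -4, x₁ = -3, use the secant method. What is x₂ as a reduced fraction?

p(-4) = -70, p(-3) = 20. x₂ = (-3) - 20·((-3) - (-4))/(20 - (-70)) = -29/9.

-29/9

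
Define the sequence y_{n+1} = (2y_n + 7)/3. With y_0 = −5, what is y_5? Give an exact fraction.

y_1 = (2·(−5) + 7)/3 = −1.
y_2 = (2·(−1) + 7)/3 = 5/3.
y_3 = (2·(5/3) + 7)/3 = 31/9.
y_4 = (2·(31/9) + 7)/3 = 125/27.
y_5 = (2·(125/27) + 7)/3 = 439/81.

439/81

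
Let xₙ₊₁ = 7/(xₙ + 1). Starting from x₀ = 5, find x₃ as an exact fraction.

x₁ = 7/(5 + 1) = 7/6.
x₂ = 7/(7/6 + 1) = 42/13.
x₃ = 7/(42/13 + 1) = 91/55.

91/55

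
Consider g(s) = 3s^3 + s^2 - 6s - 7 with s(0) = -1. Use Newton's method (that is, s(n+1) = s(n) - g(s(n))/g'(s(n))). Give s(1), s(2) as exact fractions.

g'(s) = 9s^2 + 2s - 6.
g(-1) = -3, g'(-1) = 1, so s(1) = (-1) - (-3)/1 = 2.
g(2) = 9, g'(2) = 34, so s(2) = 2 - 9/34 = 59/34.

s(1) = 2, s(2) = 59/34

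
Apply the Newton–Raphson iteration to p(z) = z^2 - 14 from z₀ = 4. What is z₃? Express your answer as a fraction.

p'(z) = 2z.
p(4) = 2, p'(4) = 8, so z₁ = 4 - 2/8 = 15/4.
p(15/4) = 1/16, p'(15/4) = 15/2, so z₂ = (15/4) - (1/16)/(15/2) = 449/120.
p(449/120) = 1/14400, p'(449/120) = 449/60, so z₃ = (449/120) - (1/14400)/(449/60) = 403201/107760.

403201/107760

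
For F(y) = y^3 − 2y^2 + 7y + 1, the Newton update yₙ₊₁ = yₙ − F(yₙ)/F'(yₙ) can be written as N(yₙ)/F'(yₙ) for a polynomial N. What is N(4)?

F'(y) = 3y^2 − 4y + 7.
N(y) = y·F'(y) − F(y) = y·(3y^2 − 4y + 7) − (y^3 − 2y^2 + 7y + 1) = 2y^3 − 2y^2 − 1.
N(4) = 95.

95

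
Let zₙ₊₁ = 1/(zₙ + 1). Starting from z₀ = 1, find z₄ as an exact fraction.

z₁ = 1/(1 + 1) = 1/2.
z₂ = 1/(1/2 + 1) = 2/3.
z₃ = 1/(2/3 + 1) = 3/5.
z₄ = 1/(3/5 + 1) = 5/8.

5/8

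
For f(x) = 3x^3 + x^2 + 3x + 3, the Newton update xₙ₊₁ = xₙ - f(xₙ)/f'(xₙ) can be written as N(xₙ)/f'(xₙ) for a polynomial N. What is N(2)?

49

f'(x) = 9x^2 + 2x + 3.
N(x) = x·f'(x) - f(x) = x·(9x^2 + 2x + 3) - (3x^3 + x^2 + 3x + 3) = 6x^3 + x^2 - 3.
N(2) = 49.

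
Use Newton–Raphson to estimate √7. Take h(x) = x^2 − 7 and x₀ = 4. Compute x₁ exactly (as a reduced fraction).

23/8

h'(x) = 2x.
h(4) = 9, h'(4) = 8, so x₁ = 4 − 9/8 = 23/8.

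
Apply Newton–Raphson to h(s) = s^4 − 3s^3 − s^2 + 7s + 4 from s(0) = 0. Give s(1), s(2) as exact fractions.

h'(s) = 4s^3 − 9s^2 − 2s + 7.
h(0) = 4, h'(0) = 7, so s(1) = 0 − 4/7 = −4/7.
h(−4/7) = 816/2401, h'(−4/7) = 1529/343, so s(2) = (−4/7) − (816/2401)/(1529/343) = −6932/10703.

s(1) = −4/7, s(2) = −6932/10703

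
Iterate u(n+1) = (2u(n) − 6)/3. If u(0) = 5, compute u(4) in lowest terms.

−310/81

u(1) = (2·5 − 6)/3 = 4/3.
u(2) = (2·(4/3) − 6)/3 = −10/9.
u(3) = (2·(−10/9) − 6)/3 = −74/27.
u(4) = (2·(−74/27) − 6)/3 = −310/81.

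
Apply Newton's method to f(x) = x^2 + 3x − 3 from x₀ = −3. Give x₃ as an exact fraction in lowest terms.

f'(x) = 2x + 3.
f(−3) = −3, f'(−3) = −3, so x₁ = (−3) − (−3)/(−3) = −4.
f(−4) = 1, f'(−4) = −5, so x₂ = (−4) − 1/(−5) = −19/5.
f(−19/5) = 1/25, f'(−19/5) = −23/5, so x₃ = (−19/5) − (1/25)/(−23/5) = −436/115.

−436/115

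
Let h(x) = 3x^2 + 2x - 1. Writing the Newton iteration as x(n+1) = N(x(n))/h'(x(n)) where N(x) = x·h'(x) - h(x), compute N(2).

13

h'(x) = 6x + 2.
N(x) = x·h'(x) - h(x) = x·(6x + 2) - (3x^2 + 2x - 1) = 3x^2 + 1.
N(2) = 13.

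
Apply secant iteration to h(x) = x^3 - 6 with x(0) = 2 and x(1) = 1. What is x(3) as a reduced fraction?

522/277

h(2) = 2, h(1) = -5. x(2) = 1 - (-5)·(1 - 2)/((-5) - 2) = 12/7.
h(1) = -5, h(12/7) = -330/343. x(3) = (12/7) - (-330/343)·((12/7) - 1)/((-330/343) - (-5)) = 522/277.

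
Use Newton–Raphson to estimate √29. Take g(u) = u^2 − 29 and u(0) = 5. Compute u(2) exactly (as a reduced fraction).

g'(u) = 2u.
g(5) = −4, g'(5) = 10, so u(1) = 5 − (−4)/10 = 27/5.
g(27/5) = 4/25, g'(27/5) = 54/5, so u(2) = (27/5) − (4/25)/(54/5) = 727/135.

727/135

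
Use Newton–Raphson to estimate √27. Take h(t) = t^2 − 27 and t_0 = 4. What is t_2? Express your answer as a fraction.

3577/688

h'(t) = 2t.
h(4) = −11, h'(4) = 8, so t_1 = 4 − (−11)/8 = 43/8.
h(43/8) = 121/64, h'(43/8) = 43/4, so t_2 = (43/8) − (121/64)/(43/4) = 3577/688.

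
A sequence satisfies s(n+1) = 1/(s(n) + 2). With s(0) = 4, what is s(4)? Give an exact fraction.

32/77

s(1) = 1/(4 + 2) = 1/6.
s(2) = 1/(1/6 + 2) = 6/13.
s(3) = 1/(6/13 + 2) = 13/32.
s(4) = 1/(13/32 + 2) = 32/77.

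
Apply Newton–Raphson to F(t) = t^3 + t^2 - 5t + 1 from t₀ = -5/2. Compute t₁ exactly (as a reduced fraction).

F'(t) = 3t^2 + 2t - 5.
F(-5/2) = 33/8, F'(-5/2) = 35/4, so t₁ = (-5/2) - (33/8)/(35/4) = -104/35.

-104/35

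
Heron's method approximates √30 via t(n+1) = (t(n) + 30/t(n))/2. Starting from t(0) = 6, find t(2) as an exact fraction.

241/44

t(1) = (6 + 30/6)/2 = 11/2.
t(2) = (11/2 + 30/(11/2))/2 = 241/44.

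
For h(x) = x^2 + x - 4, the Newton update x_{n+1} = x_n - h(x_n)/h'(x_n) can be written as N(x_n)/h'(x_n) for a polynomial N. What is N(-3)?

h'(x) = 2x + 1.
N(x) = x·h'(x) - h(x) = x·(2x + 1) - (x^2 + x - 4) = x^2 + 4.
N(-3) = 13.

13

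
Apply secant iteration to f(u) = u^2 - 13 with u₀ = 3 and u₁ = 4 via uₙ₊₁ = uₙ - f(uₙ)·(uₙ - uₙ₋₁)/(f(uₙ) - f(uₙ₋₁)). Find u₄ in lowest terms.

f(3) = -4, f(4) = 3. u₂ = 4 - 3·(4 - 3)/(3 - (-4)) = 25/7.
f(4) = 3, f(25/7) = -12/49. u₃ = (25/7) - (-12/49)·((25/7) - 4)/((-12/49) - 3) = 191/53.
f(25/7) = -12/49, f(191/53) = -36/2809. u₄ = (191/53) - (-36/2809)·((191/53) - (25/7))/((-36/2809) - (-12/49)) = 4799/1331.

4799/1331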